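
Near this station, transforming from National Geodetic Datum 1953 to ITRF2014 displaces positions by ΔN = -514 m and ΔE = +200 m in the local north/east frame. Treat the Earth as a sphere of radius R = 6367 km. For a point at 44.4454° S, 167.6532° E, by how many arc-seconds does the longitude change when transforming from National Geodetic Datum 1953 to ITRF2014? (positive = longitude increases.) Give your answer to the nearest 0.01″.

Δλ = 9.08″

At latitude -44.4454°, cos φ = 0.713918.
One radian of longitude at latitude φ spans R cos φ, so Δλ = ΔE / (R cos φ) = 200.0 / (6367000 × 0.713918) = 4.3999e-05 rad = 9.076″.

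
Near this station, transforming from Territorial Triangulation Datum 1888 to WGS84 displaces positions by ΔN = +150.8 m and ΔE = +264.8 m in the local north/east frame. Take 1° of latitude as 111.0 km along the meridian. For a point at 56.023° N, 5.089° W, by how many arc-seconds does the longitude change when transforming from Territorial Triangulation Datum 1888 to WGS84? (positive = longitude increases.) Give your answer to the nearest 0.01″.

At latitude 56.023°, cos φ = 0.558860.
1° of longitude at this latitude = 111.0 × cos φ = 62.03 km, so Δλ = 264.8 / 62033.5 = 0.0042687° = 15.367″.

Δλ = 15.37″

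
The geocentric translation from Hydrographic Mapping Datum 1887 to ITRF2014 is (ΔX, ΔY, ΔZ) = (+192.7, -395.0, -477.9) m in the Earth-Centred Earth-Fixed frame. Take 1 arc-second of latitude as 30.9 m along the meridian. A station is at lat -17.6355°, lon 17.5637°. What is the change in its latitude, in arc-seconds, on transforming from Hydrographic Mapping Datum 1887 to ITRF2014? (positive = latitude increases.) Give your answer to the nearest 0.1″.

sin φ = -0.302960, cos φ = 0.953003, sin λ = 0.301766, cos λ = 0.953382.
North component: ΔN = −sin φ cos λ·ΔX − sin φ sin λ·ΔY + cos φ·ΔZ = −(-0.302960)(0.953382)(192.7) − (-0.302960)(0.301766)(-395.0) + (0.953003)(-477.9) = -435.89 m.
1° of latitude spans 3600 × 30.90 = 111240 m, so Δφ = -435.89 / 111240 × 3600 = -14.107″.

Δφ = -14.1″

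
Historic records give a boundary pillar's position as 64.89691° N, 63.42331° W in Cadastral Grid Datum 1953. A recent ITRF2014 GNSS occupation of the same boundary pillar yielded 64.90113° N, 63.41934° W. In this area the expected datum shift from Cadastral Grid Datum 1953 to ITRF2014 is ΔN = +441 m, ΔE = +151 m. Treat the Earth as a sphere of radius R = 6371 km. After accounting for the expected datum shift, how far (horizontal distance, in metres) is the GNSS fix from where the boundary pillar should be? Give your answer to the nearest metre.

46 m

Observed coordinate differences: Δφ = +0.00422°, Δλ = +0.00397°.
Converting to metres (1° lat = 111195 m, cos φ = 0.424248): observed ΔN = 469.2 m, observed ΔE = 187.3 m.
Subtracting the expected shift leaves a residual of 469.2 − (441) = 28.2 m north and 187.3 − (151) = 36.3 m east.
Residual distance = √(28.2² + 36.3²) = 46.0 m.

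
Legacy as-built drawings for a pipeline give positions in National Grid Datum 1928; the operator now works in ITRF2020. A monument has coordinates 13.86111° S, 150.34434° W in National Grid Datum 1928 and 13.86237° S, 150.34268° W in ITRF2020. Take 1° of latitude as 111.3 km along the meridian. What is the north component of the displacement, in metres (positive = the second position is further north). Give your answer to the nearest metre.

Δφ = -13.86237° − -13.86111° = -0.00126°; Δλ = -150.34268° − -150.34434° = +0.00166°.
ΔN = Δφ × 111300 = -140.2 m; ΔE = Δλ × 111300 × cos(-13.86111°) = +0.00166 × 111300 × 0.970879 = 179.4 m.

ΔN = -140 m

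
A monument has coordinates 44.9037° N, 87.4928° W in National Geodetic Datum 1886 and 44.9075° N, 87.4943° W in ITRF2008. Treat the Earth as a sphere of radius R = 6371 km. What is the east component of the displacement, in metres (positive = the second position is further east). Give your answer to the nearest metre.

Δφ = 44.9075° − 44.9037° = +0.0038°; Δλ = -87.4943° − -87.4928° = -0.0015°.
1° along a meridian = πR/180 = 111195 m.
ΔN = Δφ × 111195 = 422.5 m; ΔE = Δλ × 111195 × cos(44.9037°) = -0.0015 × 111195 × 0.708294 = -118.1 m.

ΔE = -118 m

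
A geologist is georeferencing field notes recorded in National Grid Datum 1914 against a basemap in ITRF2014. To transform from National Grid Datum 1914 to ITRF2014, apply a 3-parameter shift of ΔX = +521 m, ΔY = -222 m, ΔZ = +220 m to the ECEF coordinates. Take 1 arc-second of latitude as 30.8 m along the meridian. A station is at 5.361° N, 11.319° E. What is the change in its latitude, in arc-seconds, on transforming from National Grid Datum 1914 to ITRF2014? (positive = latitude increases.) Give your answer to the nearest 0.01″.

sin φ = 0.093431, cos φ = 0.995626, sin λ = 0.196271, cos λ = 0.980550.
North component: ΔN = −sin φ cos λ·ΔX − sin φ sin λ·ΔY + cos φ·ΔZ = −(0.093431)(0.980550)(521) − (0.093431)(0.196271)(-222) + (0.995626)(220) = 175.38 m.
1° of latitude spans 3600 × 30.80 = 110880 m, so Δφ = 175.38 / 110880 × 3600 = 5.694″.

Δφ = 5.69″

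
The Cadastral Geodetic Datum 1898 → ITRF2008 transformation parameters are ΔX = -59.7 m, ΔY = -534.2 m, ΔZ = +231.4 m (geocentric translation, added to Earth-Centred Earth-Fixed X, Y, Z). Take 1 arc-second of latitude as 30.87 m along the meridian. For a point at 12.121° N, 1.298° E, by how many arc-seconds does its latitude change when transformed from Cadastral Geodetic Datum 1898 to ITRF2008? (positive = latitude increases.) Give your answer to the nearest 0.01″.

sin φ = 0.209977, cos φ = 0.977706, sin λ = 0.022652, cos λ = 0.999743.
North component: ΔN = −sin φ cos λ·ΔX − sin φ sin λ·ΔY + cos φ·ΔZ = −(0.209977)(0.999743)(-59.7) − (0.209977)(0.022652)(-534.2) + (0.977706)(231.4) = 241.31 m.
1° of latitude spans 3600 × 30.87 = 111132 m, so Δφ = 241.31 / 111132 × 3600 = 7.817″.

Δφ = 7.82″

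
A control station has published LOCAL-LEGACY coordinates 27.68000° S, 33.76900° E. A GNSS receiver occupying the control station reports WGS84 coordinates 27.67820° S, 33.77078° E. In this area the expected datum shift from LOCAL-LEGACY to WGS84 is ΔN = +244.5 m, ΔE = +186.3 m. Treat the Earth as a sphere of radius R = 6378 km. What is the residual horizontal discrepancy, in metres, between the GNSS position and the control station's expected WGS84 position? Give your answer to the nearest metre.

Observed coordinate differences: Δφ = +0.00180°, Δλ = +0.00178°.
Converting to metres (1° lat = 111317 m, cos φ = 0.885556): observed ΔN = 200.4 m, observed ΔE = 175.5 m.
Subtracting the expected shift leaves a residual of 200.4 − (244.5) = -44.1 m north and 175.5 − (186.3) = -10.8 m east.
Residual distance = √((-44.1)² + (-10.8)²) = 45.4 m.

45 m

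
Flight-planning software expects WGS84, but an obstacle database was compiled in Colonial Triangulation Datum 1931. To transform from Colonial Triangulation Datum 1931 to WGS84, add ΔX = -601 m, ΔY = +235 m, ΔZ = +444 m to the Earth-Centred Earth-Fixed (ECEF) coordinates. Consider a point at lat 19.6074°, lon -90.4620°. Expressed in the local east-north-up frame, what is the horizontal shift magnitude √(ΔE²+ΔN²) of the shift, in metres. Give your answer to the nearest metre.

780 m

At φ = 19.6074°, λ = -90.4620°: sin φ = 0.335573, cos φ = 0.942014, sin λ = -0.999967, cos λ = -0.008063.
ΔE = −sin λ·ΔX + cos λ·ΔY = −(-0.999967)·(-601) + (-0.008063)·(235) = -602.88 m.
ΔN = −sin φ cos λ·ΔX − sin φ sin λ·ΔY + cos φ·ΔZ = −(0.335573)(-0.008063)(-601) − (0.335573)(-0.999967)(235) + (0.942014)(444) = 495.49 m.
Horizontal magnitude = √(ΔE² + ΔN²) = √((-602.88)² + 495.49²) = 780.36 m.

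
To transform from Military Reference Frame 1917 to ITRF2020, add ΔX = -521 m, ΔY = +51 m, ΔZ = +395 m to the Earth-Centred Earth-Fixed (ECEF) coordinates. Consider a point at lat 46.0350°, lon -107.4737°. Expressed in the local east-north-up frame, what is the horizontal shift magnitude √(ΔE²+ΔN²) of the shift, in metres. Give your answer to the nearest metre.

At φ = 46.0350°, λ = -107.4737°: sin φ = 0.719764, cos φ = 0.694219, sin λ = -0.953855, cos λ = -0.300268.
ΔE = −sin λ·ΔX + cos λ·ΔY = −(-0.953855)·(-521) + (-0.300268)·(51) = -512.27 m.
ΔN = −sin φ cos λ·ΔX − sin φ sin λ·ΔY + cos φ·ΔZ = −(0.719764)(-0.300268)(-521) − (0.719764)(-0.953855)(51) + (0.694219)(395) = 196.63 m.
Horizontal magnitude = √(ΔE² + ΔN²) = √((-512.27)² + 196.63²) = 548.71 m.

549 m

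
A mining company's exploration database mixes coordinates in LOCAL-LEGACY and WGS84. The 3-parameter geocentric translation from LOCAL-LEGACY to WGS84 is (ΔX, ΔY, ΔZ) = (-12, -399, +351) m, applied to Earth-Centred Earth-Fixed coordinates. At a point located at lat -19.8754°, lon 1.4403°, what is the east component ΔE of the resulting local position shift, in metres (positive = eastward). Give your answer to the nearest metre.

ΔE = -399 m

At φ = -19.8754°, λ = 1.4403°: sin φ = -0.339976, cos φ = 0.940434, sin λ = 0.025135, cos λ = 0.999684.
ΔE = −sin λ·ΔX + cos λ·ΔY = −(0.025135)·(-12) + (0.999684)·(-399) = -398.57 m.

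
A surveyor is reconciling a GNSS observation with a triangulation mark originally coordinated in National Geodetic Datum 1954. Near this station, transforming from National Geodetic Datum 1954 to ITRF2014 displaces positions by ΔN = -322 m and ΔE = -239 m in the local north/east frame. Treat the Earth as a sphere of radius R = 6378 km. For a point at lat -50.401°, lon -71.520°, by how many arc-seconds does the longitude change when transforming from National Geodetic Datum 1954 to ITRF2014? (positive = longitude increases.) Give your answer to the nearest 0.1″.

Δλ = -12.1″

At latitude -50.401°, cos φ = 0.637411.
One radian of longitude at latitude φ spans R cos φ, so Δλ = ΔE / (R cos φ) = -239.0 / (6378000 × 0.637411) = -5.8789e-05 rad = -12.126″.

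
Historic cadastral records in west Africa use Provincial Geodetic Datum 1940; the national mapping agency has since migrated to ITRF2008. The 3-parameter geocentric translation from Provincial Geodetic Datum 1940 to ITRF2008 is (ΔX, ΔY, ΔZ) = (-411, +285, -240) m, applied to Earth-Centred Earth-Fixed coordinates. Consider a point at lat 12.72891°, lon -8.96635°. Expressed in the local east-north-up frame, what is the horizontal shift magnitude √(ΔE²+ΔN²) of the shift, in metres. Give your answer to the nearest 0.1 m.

At φ = 12.72891°, λ = -8.96635°: sin φ = 0.220338, cos φ = 0.975423, sin λ = -0.155854, cos λ = 0.987780.
ΔE = −sin λ·ΔX + cos λ·ΔY = −(-0.155854)·(-411) + (0.987780)·(285) = 217.46 m.
ΔN = −sin φ cos λ·ΔX − sin φ sin λ·ΔY + cos φ·ΔZ = −(0.220338)(0.987780)(-411) − (0.220338)(-0.155854)(285) + (0.975423)(-240) = -134.86 m.
Horizontal magnitude = √(ΔE² + ΔN²) = √(217.46² + (-134.86)²) = 255.89 m.

255.9 m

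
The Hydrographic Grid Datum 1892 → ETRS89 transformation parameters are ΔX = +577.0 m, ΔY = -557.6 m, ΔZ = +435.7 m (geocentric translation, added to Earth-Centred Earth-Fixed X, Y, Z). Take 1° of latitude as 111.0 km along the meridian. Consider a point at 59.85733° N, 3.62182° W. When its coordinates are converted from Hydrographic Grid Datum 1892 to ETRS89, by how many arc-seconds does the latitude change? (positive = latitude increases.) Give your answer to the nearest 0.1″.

sin φ = 0.864778, cos φ = 0.502155, sin λ = -0.063171, cos λ = 0.998003.
North component: ΔN = −sin φ cos λ·ΔX − sin φ sin λ·ΔY + cos φ·ΔZ = −(0.864778)(0.998003)(577.0) − (0.864778)(-0.063171)(-557.6) + (0.502155)(435.7) = -309.65 m.
1° of latitude spans 111000 m, so Δφ = -309.65 / 111000 × 3600 = -10.043″.

Δφ = -10.0″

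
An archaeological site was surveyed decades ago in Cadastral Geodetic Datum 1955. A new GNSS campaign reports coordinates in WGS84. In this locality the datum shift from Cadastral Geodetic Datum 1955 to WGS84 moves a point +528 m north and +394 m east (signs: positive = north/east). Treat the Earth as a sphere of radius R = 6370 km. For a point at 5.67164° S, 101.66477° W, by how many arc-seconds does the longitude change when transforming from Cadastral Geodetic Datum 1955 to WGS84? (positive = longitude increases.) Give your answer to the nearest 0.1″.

Δλ = 12.8″

At latitude -5.67164°, cos φ = 0.995105.
One radian of longitude at latitude φ spans R cos φ, so Δλ = ΔE / (R cos φ) = 394.0 / (6370000 × 0.995105) = 6.2157e-05 rad = 12.821″.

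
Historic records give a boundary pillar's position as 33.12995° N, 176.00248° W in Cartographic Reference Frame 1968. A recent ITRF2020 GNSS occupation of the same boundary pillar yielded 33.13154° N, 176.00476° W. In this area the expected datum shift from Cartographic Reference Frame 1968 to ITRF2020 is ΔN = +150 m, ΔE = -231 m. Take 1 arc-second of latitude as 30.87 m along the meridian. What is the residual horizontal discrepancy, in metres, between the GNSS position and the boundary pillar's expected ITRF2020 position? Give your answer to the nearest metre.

Observed coordinate differences: Δφ = +0.00159°, Δλ = -0.00228°.
Converting to metres (1° lat = 111132 m, cos φ = 0.837433): observed ΔN = 176.7 m, observed ΔE = -212.2 m.
Subtracting the expected shift leaves a residual of 176.7 − (150) = 26.7 m north and -212.2 − (-231) = 18.8 m east.
Residual distance = √(26.7² + 18.8²) = 32.7 m.

33 m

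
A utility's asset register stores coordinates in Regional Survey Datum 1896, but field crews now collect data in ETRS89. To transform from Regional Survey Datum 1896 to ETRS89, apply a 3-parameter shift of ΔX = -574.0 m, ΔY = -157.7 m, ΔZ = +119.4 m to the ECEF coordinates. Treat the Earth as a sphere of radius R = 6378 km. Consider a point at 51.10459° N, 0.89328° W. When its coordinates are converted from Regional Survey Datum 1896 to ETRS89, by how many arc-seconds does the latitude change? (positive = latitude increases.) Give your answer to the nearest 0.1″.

Δφ = 16.8″

sin φ = 0.778293, cos φ = 0.627901, sin λ = -0.015590, cos λ = 0.999878.
North component: ΔN = −sin φ cos λ·ΔX − sin φ sin λ·ΔY + cos φ·ΔZ = −(0.778293)(0.999878)(-574.0) − (0.778293)(-0.015590)(-157.7) + (0.627901)(119.4) = 519.74 m.
1° of latitude spans πR/180 = 111317 m, so Δφ = 519.74 / 111317 × 3600 = 16.809″.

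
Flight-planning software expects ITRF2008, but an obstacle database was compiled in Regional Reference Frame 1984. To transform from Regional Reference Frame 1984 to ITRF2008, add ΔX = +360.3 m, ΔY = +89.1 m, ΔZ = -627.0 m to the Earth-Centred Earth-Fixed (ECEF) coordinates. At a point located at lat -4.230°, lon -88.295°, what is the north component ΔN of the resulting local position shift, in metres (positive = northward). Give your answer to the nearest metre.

At φ = -4.230°, λ = -88.295°: sin φ = -0.073760, cos φ = 0.997276, sin λ = -0.999557, cos λ = 0.029753.
ΔN = −sin φ cos λ·ΔX − sin φ sin λ·ΔY + cos φ·ΔZ = −(-0.073760)(0.029753)(360.3) − (-0.073760)(-0.999557)(89.1) + (0.997276)(-627.0) = -631.07 m.

ΔN = -631 m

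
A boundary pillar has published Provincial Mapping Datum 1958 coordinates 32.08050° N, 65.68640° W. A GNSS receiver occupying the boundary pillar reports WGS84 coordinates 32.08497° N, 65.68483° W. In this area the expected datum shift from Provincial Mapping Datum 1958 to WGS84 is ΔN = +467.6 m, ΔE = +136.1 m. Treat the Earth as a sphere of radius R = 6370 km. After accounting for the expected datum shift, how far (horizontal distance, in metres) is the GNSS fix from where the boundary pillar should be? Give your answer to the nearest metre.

Observed coordinate differences: Δφ = +0.00447°, Δλ = +0.00157°.
Converting to metres (1° lat = 111177 m, cos φ = 0.847303): observed ΔN = 497.0 m, observed ΔE = 147.9 m.
Subtracting the expected shift leaves a residual of 497.0 − (467.6) = 29.4 m north and 147.9 − (136.1) = 11.8 m east.
Residual distance = √(29.4² + 11.8²) = 31.6 m.

32 m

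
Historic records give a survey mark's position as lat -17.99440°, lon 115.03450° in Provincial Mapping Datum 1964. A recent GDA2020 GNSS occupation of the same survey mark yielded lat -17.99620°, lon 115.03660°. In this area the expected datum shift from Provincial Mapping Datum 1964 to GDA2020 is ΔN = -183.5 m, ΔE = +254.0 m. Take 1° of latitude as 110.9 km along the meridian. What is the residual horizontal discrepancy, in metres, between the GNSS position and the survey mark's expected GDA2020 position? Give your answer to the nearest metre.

Observed coordinate differences: Δφ = -0.00180°, Δλ = +0.00210°.
Converting to metres (1° lat = 110900 m, cos φ = 0.951087): observed ΔN = -199.6 m, observed ΔE = 221.5 m.
Subtracting the expected shift leaves a residual of -199.6 − (-183.5) = -16.1 m north and 221.5 − (254.0) = -32.5 m east.
Residual distance = √((-16.1)² + (-32.5)²) = 36.3 m.

36 m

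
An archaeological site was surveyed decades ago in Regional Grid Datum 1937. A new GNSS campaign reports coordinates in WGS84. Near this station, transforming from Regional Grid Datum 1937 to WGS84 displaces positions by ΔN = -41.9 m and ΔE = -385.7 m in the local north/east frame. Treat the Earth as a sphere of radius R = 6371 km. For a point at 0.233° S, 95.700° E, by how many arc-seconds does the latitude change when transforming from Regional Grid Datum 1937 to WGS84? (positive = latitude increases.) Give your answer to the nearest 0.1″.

Δφ = -1.4″

On a sphere of radius R, 1 rad of latitude = R, so Δφ = ΔN / R = -41.9 / 6371000 = -6.5767e-06 rad = -1.357″.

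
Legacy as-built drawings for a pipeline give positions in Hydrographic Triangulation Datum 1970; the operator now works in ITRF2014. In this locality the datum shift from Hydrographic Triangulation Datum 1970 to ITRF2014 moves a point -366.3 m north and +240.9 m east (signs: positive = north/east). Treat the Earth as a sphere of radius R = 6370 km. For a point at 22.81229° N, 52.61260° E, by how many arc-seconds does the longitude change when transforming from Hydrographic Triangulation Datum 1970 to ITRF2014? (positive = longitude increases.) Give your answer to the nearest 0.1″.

At latitude 22.81229°, cos φ = 0.921780.
One radian of longitude at latitude φ spans R cos φ, so Δλ = ΔE / (R cos φ) = 240.9 / (6370000 × 0.921780) = 4.1027e-05 rad = 8.462″.

Δλ = 8.5″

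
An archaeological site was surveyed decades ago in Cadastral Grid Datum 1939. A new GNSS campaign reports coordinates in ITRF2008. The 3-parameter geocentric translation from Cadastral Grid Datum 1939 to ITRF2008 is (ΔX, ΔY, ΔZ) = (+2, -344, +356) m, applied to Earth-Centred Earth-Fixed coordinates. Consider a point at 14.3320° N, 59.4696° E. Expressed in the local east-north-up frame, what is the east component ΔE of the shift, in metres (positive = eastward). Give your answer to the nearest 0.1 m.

ΔE = -176.5 m

At φ = 14.3320°, λ = 59.4696°: sin φ = 0.247540, cos φ = 0.968878, sin λ = 0.861360, cos λ = 0.507995.
ΔE = −sin λ·ΔX + cos λ·ΔY = −(0.861360)·(2) + (0.507995)·(-344) = -176.47 m.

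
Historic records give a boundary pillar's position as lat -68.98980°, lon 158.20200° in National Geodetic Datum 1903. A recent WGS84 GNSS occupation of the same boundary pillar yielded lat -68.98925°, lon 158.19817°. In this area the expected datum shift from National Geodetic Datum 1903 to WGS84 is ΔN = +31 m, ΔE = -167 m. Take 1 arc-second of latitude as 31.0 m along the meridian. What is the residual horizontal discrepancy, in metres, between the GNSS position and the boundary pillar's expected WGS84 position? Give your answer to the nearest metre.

33 m

Observed coordinate differences: Δφ = +0.00055°, Δλ = -0.00383°.
Converting to metres (1° lat = 111600 m, cos φ = 0.358534): observed ΔN = 61.4 m, observed ΔE = -153.2 m.
Subtracting the expected shift leaves a residual of 61.4 − (31) = 30.4 m north and -153.2 − (-167) = 13.8 m east.
Residual distance = √(30.4² + 13.8²) = 33.3 m.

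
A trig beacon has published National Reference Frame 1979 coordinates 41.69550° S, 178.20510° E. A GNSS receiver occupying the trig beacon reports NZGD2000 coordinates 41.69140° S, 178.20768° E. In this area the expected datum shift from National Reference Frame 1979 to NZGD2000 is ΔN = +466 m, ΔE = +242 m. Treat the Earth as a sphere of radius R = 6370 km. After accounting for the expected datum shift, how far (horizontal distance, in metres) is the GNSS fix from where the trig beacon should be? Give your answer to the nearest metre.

Observed coordinate differences: Δφ = +0.00410°, Δλ = +0.00258°.
Converting to metres (1° lat = 111177 m, cos φ = 0.746690): observed ΔN = 455.8 m, observed ΔE = 214.2 m.
Subtracting the expected shift leaves a residual of 455.8 − (466) = -10.2 m north and 214.2 − (242) = -27.8 m east.
Residual distance = √((-10.2)² + (-27.8)²) = 29.6 m.

30 m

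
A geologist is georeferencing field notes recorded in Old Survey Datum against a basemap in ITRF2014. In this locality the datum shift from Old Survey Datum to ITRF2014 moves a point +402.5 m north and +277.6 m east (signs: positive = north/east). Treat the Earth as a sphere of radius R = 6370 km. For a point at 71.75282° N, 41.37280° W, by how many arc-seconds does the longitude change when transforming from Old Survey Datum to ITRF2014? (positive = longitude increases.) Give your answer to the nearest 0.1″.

Δλ = 28.7″

At latitude 71.75282°, cos φ = 0.313117.
One radian of longitude at latitude φ spans R cos φ, so Δλ = ΔE / (R cos φ) = 277.6 / (6370000 × 0.313117) = 1.3918e-04 rad = 28.708″.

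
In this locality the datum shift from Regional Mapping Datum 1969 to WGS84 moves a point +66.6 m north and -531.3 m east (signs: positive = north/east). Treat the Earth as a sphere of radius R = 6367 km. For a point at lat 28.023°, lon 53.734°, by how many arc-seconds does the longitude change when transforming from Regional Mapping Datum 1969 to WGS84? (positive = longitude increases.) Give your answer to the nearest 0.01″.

Δλ = -19.50″

At latitude 28.023°, cos φ = 0.882759.
One radian of longitude at latitude φ spans R cos φ, so Δλ = ΔE / (R cos φ) = -531.3 / (6367000 × 0.882759) = -9.4529e-05 rad = -19.498″.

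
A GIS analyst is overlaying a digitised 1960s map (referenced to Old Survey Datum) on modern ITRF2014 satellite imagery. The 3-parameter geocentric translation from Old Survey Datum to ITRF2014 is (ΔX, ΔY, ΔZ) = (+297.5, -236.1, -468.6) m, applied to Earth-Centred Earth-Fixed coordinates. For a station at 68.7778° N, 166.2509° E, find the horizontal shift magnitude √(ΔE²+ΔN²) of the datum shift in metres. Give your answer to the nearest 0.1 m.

At φ = 68.7778°, λ = 166.2509°: sin φ = 0.932184, cos φ = 0.361986, sin λ = 0.237671, cos λ = -0.971346.
ΔE = −sin λ·ΔX + cos λ·ΔY = −(0.237671)·(297.5) + (-0.971346)·(-236.1) = 158.63 m.
ΔN = −sin φ cos λ·ΔX − sin φ sin λ·ΔY + cos φ·ΔZ = −(0.932184)(-0.971346)(297.5) − (0.932184)(0.237671)(-236.1) + (0.361986)(-468.6) = 152.06 m.
Horizontal magnitude = √(ΔE² + ΔN²) = √(158.63² + 152.06²) = 219.74 m.

219.7 m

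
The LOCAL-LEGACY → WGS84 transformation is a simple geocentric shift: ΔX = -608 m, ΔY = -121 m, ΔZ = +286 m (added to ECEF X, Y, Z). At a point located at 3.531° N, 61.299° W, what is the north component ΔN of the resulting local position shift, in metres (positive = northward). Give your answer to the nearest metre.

The local north axis is (−sin φ cos λ, −sin φ sin λ, cos φ), giving ΔN = 17.983 − 6.537 + 285.457 = 296.90 m.

ΔN = 297 m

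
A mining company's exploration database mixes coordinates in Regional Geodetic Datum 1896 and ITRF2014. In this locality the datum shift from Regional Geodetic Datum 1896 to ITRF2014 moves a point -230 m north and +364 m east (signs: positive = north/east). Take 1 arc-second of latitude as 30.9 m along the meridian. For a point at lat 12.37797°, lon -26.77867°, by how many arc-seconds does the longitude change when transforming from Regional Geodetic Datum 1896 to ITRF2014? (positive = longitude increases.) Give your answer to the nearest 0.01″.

Δλ = 12.06″

At latitude 12.37797°, cos φ = 0.976755.
1″ of longitude at this latitude = 30.90 × cos φ = 30.1817 m, so Δλ = 364.0 / 30.1817 = 12.060″.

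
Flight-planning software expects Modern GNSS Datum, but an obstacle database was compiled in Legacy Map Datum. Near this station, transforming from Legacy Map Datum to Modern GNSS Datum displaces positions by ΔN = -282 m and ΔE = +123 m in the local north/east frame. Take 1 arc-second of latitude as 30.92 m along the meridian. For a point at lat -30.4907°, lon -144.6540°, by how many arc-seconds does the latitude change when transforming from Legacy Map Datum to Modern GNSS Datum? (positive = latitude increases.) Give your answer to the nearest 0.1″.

Δφ = -9.1″

1″ of latitude = 30.92 m, so Δφ = -282.0 / 30.92 = -9.120″.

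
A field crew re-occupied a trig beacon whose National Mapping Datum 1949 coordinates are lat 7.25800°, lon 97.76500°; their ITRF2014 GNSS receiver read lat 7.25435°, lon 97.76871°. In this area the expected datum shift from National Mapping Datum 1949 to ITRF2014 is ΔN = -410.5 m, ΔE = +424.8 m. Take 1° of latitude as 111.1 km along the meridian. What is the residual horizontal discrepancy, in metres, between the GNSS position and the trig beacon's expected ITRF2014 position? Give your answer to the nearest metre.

17 m

Observed coordinate differences: Δφ = -0.00365°, Δλ = +0.00371°.
Converting to metres (1° lat = 111100 m, cos φ = 0.991987): observed ΔN = -405.5 m, observed ΔE = 408.9 m.
Subtracting the expected shift leaves a residual of -405.5 − (-410.5) = 5.0 m north and 408.9 − (424.8) = -15.9 m east.
Residual distance = √(5.0² + (-15.9)²) = 16.7 m.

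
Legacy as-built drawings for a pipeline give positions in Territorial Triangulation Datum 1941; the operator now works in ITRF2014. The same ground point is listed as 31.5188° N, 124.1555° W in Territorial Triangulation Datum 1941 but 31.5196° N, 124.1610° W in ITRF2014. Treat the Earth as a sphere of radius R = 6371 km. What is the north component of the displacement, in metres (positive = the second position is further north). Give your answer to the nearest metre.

ΔN = 89 m

Δφ = 31.5196° − 31.5188° = +0.0008°; Δλ = -124.1610° − -124.1555° = -0.0055°.
1° along a meridian = πR/180 = 111195 m.
ΔN = Δφ × 111195 = 89.0 m; ΔE = Δλ × 111195 × cos(31.5188°) = -0.0055 × 111195 × 0.852469 = -521.3 m.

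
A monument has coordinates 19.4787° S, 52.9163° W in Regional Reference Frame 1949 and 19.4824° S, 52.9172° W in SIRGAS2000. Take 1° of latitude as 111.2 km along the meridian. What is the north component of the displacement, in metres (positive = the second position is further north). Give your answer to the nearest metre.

Δφ = -19.4824° − -19.4787° = -0.0037°; Δλ = -52.9172° − -52.9163° = -0.0009°.
ΔN = Δφ × 111200 = -411.4 m; ΔE = Δλ × 111200 × cos(-19.4787°) = -0.0009 × 111200 × 0.942766 = -94.4 m.

ΔN = -411 m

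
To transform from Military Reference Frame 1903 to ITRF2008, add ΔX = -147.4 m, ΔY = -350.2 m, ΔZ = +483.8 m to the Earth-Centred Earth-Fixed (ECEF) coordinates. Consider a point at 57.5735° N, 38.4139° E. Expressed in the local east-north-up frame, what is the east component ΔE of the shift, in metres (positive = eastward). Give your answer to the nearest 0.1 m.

ΔE = -182.8 m

At φ = 57.5735°, λ = 38.4139°: sin φ = 0.844080, cos φ = 0.536217, sin λ = 0.621338, cos λ = 0.783543.
ΔE = −sin λ·ΔX + cos λ·ΔY = −(0.621338)·(-147.4) + (0.783543)·(-350.2) = -182.81 m.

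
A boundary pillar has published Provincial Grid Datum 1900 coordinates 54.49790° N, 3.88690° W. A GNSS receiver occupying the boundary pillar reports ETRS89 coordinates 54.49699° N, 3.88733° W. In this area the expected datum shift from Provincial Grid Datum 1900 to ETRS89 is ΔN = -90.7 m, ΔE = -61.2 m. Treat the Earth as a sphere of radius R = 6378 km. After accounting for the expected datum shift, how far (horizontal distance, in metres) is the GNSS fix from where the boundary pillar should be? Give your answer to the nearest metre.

35 m

Observed coordinate differences: Δφ = -0.00091°, Δλ = -0.00043°.
Converting to metres (1° lat = 111317 m, cos φ = 0.580733): observed ΔN = -101.3 m, observed ΔE = -27.8 m.
Subtracting the expected shift leaves a residual of -101.3 − (-90.7) = -10.6 m north and -27.8 − (-61.2) = 33.4 m east.
Residual distance = √((-10.6)² + 33.4²) = 35.0 m.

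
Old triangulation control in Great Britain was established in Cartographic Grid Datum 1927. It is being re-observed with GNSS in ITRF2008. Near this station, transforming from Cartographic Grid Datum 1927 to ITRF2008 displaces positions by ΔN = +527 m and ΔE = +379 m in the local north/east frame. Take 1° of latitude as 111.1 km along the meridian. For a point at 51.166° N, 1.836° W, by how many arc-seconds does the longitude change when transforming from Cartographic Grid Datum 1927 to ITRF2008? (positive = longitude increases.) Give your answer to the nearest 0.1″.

Δλ = 19.6″

At latitude 51.166°, cos φ = 0.627066.
1° of longitude at this latitude = 111.1 × cos φ = 69.67 km, so Δλ = 379.0 / 69667.1 = 0.0054402° = 19.585″.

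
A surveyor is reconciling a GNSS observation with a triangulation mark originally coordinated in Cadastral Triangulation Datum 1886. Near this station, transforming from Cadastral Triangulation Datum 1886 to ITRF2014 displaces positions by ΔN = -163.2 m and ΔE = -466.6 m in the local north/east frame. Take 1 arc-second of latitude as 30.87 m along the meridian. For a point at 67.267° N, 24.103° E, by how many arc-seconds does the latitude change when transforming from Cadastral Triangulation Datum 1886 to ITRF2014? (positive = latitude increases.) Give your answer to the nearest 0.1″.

1″ of latitude = 30.87 m, so Δφ = -163.2 / 30.87 = -5.287″.

Δφ = -5.3″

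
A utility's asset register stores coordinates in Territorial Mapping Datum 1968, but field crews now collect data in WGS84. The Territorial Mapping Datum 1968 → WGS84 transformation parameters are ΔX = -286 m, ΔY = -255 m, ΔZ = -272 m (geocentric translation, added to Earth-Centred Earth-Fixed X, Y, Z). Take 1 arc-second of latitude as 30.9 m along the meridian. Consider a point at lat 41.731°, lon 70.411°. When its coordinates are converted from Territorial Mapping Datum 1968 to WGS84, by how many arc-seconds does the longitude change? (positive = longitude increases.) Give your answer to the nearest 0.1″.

Δλ = 8.0″

sin φ = 0.665634, cos φ = 0.746278, sin λ = 0.942122, cos λ = 0.335271.
East component: ΔE = −sin λ·ΔX + cos λ·ΔY = −(0.942122)(-286) + (0.335271)(-255) = 183.95 m.
1° of latitude spans 3600 × 30.90 = 111240 m; at latitude φ, 1° of longitude spans that × cos φ = 83016.0 m, so Δλ = 183.95 / 83016.0 × 3600 = 7.977″.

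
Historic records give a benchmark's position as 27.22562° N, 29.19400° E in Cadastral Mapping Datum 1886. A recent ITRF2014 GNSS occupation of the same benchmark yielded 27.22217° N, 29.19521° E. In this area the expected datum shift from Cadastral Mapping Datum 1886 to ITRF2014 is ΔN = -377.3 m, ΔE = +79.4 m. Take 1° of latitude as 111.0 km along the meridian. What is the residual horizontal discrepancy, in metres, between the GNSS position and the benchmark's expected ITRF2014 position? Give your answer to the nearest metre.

40 m

Observed coordinate differences: Δφ = -0.00345°, Δλ = +0.00121°.
Converting to metres (1° lat = 111000 m, cos φ = 0.889212): observed ΔN = -383.0 m, observed ΔE = 119.4 m.
Subtracting the expected shift leaves a residual of -383.0 − (-377.3) = -5.7 m north and 119.4 − (79.4) = 40.0 m east.
Residual distance = √((-5.7)² + 40.0²) = 40.4 m.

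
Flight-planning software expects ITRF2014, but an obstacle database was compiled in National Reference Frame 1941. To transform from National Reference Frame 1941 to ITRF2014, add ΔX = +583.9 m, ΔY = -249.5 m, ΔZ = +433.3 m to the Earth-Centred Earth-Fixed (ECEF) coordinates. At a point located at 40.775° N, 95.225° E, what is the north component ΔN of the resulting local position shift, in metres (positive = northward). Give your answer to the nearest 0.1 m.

At φ = 40.775°, λ = 95.225°: sin φ = 0.653090, cos φ = 0.757280, sin λ = 0.995845, cos λ = -0.091067.
ΔN = −sin φ cos λ·ΔX − sin φ sin λ·ΔY + cos φ·ΔZ = −(0.653090)(-0.091067)(583.9) − (0.653090)(0.995845)(-249.5) + (0.757280)(433.3) = 525.13 m.

ΔN = 525.1 m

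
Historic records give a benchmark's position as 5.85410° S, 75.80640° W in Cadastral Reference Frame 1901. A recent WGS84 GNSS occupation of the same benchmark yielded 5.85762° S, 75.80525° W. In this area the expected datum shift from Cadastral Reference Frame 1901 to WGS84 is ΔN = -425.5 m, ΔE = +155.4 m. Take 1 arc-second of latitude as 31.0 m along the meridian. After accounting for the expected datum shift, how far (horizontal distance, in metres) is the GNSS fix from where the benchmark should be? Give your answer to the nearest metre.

Observed coordinate differences: Δφ = -0.00352°, Δλ = +0.00115°.
Converting to metres (1° lat = 111600 m, cos φ = 0.994785): observed ΔN = -392.8 m, observed ΔE = 127.7 m.
Subtracting the expected shift leaves a residual of -392.8 − (-425.5) = 32.7 m north and 127.7 − (155.4) = -27.7 m east.
Residual distance = √(32.7² + (-27.7)²) = 42.8 m.

43 m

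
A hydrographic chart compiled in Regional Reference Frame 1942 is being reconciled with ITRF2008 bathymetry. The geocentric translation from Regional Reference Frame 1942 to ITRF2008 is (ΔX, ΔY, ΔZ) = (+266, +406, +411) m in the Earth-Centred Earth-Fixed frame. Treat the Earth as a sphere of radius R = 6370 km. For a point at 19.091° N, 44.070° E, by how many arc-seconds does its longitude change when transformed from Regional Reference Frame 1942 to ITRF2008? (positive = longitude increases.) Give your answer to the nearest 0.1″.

Δλ = 3.7″

sin φ = 0.327069, cos φ = 0.945000, sin λ = 0.695537, cos λ = 0.718491.
East component: ΔE = −sin λ·ΔX + cos λ·ΔY = −(0.695537)(266) + (0.718491)(406) = 106.69 m.
1° of latitude spans πR/180 = 111177 m; at latitude φ, 1° of longitude spans that × cos φ = 105062.7 m, so Δλ = 106.69 / 105062.7 × 3600 = 3.656″.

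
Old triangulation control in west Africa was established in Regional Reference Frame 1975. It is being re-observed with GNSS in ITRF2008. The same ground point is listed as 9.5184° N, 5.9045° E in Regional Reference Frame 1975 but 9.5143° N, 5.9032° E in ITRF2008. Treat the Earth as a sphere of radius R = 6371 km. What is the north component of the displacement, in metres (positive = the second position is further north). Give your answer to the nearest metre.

Δφ = 9.5143° − 9.5184° = -0.0041°; Δλ = 5.9032° − 5.9045° = -0.0013°.
1° along a meridian = πR/180 = 111195 m.
ΔN = Δφ × 111195 = -455.9 m; ΔE = Δλ × 111195 × cos(9.5184°) = -0.0013 × 111195 × 0.986233 = -142.6 m.

ΔN = -456 m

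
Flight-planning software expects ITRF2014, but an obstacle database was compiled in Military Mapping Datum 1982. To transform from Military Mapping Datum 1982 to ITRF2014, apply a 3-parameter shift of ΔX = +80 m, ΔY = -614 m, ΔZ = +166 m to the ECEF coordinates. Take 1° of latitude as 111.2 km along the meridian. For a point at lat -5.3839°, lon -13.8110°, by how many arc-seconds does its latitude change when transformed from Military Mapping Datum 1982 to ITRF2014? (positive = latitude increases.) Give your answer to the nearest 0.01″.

sin φ = -0.093829, cos φ = 0.995588, sin λ = -0.238720, cos λ = 0.971088.
North component: ΔN = −sin φ cos λ·ΔX − sin φ sin λ·ΔY + cos φ·ΔZ = −(-0.093829)(0.971088)(80) − (-0.093829)(-0.238720)(-614) + (0.995588)(166) = 186.31 m.
1° of latitude spans 111200 m, so Δφ = 186.31 / 111200 × 3600 = 6.032″.

Δφ = 6.03″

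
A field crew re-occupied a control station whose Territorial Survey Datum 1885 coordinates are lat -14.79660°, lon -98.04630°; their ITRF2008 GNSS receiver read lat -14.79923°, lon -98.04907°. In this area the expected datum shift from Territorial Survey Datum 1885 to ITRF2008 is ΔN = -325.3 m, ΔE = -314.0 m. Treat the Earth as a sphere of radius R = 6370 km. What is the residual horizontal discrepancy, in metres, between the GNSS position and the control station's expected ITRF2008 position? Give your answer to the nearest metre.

Observed coordinate differences: Δφ = -0.00263°, Δλ = -0.00277°.
Converting to metres (1° lat = 111177 m, cos φ = 0.966839): observed ΔN = -292.4 m, observed ΔE = -297.7 m.
Subtracting the expected shift leaves a residual of -292.4 − (-325.3) = 32.9 m north and -297.7 − (-314.0) = 16.3 m east.
Residual distance = √(32.9² + 16.3²) = 36.7 m.

37 m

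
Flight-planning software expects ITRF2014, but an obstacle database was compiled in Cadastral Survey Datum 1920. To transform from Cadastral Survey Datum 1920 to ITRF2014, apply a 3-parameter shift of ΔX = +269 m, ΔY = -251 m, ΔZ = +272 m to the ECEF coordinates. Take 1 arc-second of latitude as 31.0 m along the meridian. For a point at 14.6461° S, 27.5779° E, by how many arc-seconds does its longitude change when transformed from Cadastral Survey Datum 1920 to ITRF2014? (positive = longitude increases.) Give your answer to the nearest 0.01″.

Δλ = -11.57″

sin φ = -0.252848, cos φ = 0.967506, sin λ = 0.462954, cos λ = 0.886382.
East component: ΔE = −sin λ·ΔX + cos λ·ΔY = −(0.462954)(269) + (0.886382)(-251) = -347.02 m.
1° of latitude spans 3600 × 31.00 = 111600 m; at latitude φ, 1° of longitude spans that × cos φ = 107973.7 m, so Δλ = -347.02 / 107973.7 × 3600 = -11.570″.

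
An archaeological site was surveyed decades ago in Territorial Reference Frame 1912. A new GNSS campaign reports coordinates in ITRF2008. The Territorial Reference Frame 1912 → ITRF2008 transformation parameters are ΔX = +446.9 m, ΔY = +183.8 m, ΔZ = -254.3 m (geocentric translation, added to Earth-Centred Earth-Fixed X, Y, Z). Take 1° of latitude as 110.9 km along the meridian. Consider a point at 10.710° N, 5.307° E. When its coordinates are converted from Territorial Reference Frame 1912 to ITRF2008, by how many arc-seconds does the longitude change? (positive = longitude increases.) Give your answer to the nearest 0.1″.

sin φ = 0.185838, cos φ = 0.982580, sin λ = 0.092492, cos λ = 0.995713.
East component: ΔE = −sin λ·ΔX + cos λ·ΔY = −(0.092492)(446.9) + (0.995713)(183.8) = 141.68 m.
1° of latitude spans 110900 m; at latitude φ, 1° of longitude spans that × cos φ = 108968.2 m, so Δλ = 141.68 / 108968.2 × 3600 = 4.681″.

Δλ = 4.7″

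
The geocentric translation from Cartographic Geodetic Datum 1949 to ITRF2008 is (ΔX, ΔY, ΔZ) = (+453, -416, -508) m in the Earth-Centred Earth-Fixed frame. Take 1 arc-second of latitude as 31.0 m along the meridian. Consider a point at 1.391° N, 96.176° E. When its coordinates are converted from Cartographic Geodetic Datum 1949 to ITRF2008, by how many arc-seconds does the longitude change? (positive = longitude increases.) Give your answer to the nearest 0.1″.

Δλ = -13.1″

sin φ = 0.024275, cos φ = 0.999705, sin λ = 0.994196, cos λ = -0.107583.
East component: ΔE = −sin λ·ΔX + cos λ·ΔY = −(0.994196)(453) + (-0.107583)(-416) = -405.62 m.
1° of latitude spans 3600 × 31.00 = 111600 m; at latitude φ, 1° of longitude spans that × cos φ = 111567.1 m, so Δλ = -405.62 / 111567.1 × 3600 = -13.088″.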